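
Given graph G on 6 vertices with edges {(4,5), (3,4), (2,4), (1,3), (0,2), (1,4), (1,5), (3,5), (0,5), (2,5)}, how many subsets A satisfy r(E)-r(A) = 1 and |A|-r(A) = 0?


R(x,y) = sum over A in 2^E of x^(r(E)-r(A)) * y^(|A|-r(A)).
G has 6 vertices, 10 edges. r(E) = 5.
Enumerate all 2^10 = 1024 subsets.
Count subsets with r(E)-r(A)=1 and |A|-r(A)=0: 162.

162


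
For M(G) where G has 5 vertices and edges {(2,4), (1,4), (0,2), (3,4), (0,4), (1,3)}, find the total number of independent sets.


An independent set in a graphic matroid is an acyclic edge subset.
G has 5 vertices and 6 edges.
Enumerate all 2^6 = 64 subsets, checking for acyclicity.
Total independent sets = 49.

49


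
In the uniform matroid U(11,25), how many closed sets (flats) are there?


Flats of U(11,25): every subset of size < 11 is a flat, plus E itself.
Count = (25 choose 0) + (25 choose 1) + (25 choose 2) + (25 choose 3) + (25 choose 4) + (25 choose 5) + (25 choose 6) + (25 choose 7) + (25 choose 8) + (25 choose 9) + (25 choose 10) + 1
     = 1 + 25 + 300 + 2300 + 12650 + 53130 + 177100 + 480700 + 1081575 + 2042975 + 3268760 + 1
     = 7119517.

7119517


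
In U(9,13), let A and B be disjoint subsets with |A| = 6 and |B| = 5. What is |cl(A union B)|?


|A union B| = 6 + 5 = 11 (disjoint).
In U(9,13), cl(S) = S if |S| < 9, else cl(S) = E.
Since 11 >= 9, cl(A union B) = E.
|cl(A union B)| = 13.

13


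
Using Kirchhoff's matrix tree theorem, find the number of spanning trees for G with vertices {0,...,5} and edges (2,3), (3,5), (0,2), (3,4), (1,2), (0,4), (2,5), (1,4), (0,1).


By Kirchhoff's matrix tree theorem, the number of spanning trees equals
the determinant of any cofactor of the Laplacian matrix L.
G has 6 vertices and 9 edges.
Computing the (5 x 5) cofactor determinant gives 64.

64


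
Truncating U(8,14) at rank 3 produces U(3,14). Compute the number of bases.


Truncating U(8,14) to rank 3 gives U(3,14).
Bases of U(3,14) are all 3-element subsets of 14 elements.
Number of bases = C(14,3) = (14 * 13 * 12) / (1 * 2 * 3) = 364.

364


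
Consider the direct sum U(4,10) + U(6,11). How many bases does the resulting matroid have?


Bases of a direct sum M1 + M2: |B| = |B(M1)| * |B(M2)|.
|B(U(4,10))| = C(10,4) = 210.
|B(U(6,11))| = C(11,6) = 462.
Total bases = 210 * 462 = 97020.

97020


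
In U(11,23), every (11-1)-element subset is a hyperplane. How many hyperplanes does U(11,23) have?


Hyperplanes of U(11,23) are flats of rank 10.
In a uniform matroid, these are exactly the (10)-element subsets.
Count = (23 choose 10) = 1144066.

1144066


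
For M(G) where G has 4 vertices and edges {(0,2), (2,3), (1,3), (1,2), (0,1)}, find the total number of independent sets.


An independent set in a graphic matroid is an acyclic edge subset.
G has 4 vertices and 5 edges.
Enumerate all 2^5 = 32 subsets, checking for acyclicity.
Total independent sets = 24.

24


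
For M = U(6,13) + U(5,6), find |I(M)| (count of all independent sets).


For a direct sum, |I(M1+M2)| = |I(M1)| * |I(M2)|.
|I(U(6,13))| = sum C(13,k) for k=0..6 = 4096.
|I(U(5,6))| = sum C(6,k) for k=0..5 = 63.
Total = 4096 * 63 = 258048.

258048


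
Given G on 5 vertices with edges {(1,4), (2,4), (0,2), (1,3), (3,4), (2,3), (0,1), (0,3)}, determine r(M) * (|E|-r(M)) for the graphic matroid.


r(M) = |V| - c = 5 - 1 = 4.
nullity = |E| - r(M) = 8 - 4 = 4.
Product = 4 * 4 = 16.

16


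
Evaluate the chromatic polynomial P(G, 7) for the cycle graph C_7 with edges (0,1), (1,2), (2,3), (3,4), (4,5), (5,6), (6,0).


P(C_7, k) = (k-1)^7 + (-1)^7*(k-1).
P(7) = (6)^7 - 6
= 279936 - 6 = 279930.

279930


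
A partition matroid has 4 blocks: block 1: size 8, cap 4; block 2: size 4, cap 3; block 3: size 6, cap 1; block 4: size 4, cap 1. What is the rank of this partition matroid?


Rank of a partition matroid = sum of min(|Si|, ci) for each block.
= min(8,4) + min(4,3) + min(6,1) + min(4,1)
= 4 + 3 + 1 + 1
= 9.

9


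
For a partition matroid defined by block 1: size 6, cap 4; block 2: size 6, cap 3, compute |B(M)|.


A basis picks exactly ci elements from block i.
Number of bases = product of C(|Si|, ci).
= C(6,4) * C(6,3)
= 15 * 20
= 300.

300


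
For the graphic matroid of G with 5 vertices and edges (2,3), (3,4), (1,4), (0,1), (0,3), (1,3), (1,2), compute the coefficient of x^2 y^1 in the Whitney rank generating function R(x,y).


R(x,y) = sum over A in 2^E of x^(r(E)-r(A)) * y^(|A|-r(A)).
G has 5 vertices, 7 edges. r(E) = 4.
Enumerate all 2^7 = 128 subsets.
Count subsets with r(E)-r(A)=2 and |A|-r(A)=1: 3.

3


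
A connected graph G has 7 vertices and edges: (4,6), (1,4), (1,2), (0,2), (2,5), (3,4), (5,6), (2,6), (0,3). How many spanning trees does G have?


By Kirchhoff's matrix tree theorem, the number of spanning trees equals
the determinant of any cofactor of the Laplacian matrix L.
G has 7 vertices and 9 edges.
Computing the (6 x 6) cofactor determinant gives 43.

43


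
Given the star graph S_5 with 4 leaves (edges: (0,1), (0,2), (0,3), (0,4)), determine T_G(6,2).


A star on 5 vertices is a tree with 4 edges.
T(x,y) = x^(4) for any tree.
T(6,2) = 6^4 = 1296.

1296


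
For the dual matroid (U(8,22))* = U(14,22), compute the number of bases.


The dual of U(r,n) is U(n-r, n) = U(14,22).
Bases of U(14,22) are all (14)-element subsets.
|B(M*)| = (22 choose 14) = 319770.

319770


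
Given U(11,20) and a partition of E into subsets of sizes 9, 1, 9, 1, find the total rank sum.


r(Ai) = min(|Ai|, 11) for each part.
Sum = min(9,11) + min(1,11) + min(9,11) + min(1,11)
    = 9 + 1 + 9 + 1
    = 20.

20


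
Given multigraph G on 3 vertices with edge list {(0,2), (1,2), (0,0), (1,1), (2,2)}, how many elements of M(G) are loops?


In a graphic matroid, a loop is a self-loop edge (u,u) with rank 0.
Examining all 5 edges for self-loops...
Self-loops found: (0,0), (1,1), (2,2)
Number of loops = 3.

3


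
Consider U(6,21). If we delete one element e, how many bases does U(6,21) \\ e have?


Deleting e from U(6,21) gives U(6,20) since n > r.
Bases of U(6,20) = C(20,6) = 38760.

38760


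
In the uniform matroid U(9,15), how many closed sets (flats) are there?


Flats of U(9,15): every subset of size < 9 is a flat, plus E itself.
Count = C(15,0) + C(15,1) + C(15,2) + C(15,3) + C(15,4) + C(15,5) + C(15,6) + C(15,7) + C(15,8) + 1
     = 1 + 15 + 105 + 455 + 1365 + 3003 + 5005 + 6435 + 6435 + 1
     = 22820.

22820


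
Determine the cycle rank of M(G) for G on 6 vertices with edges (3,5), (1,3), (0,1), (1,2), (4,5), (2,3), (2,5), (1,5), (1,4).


Cycle rank (nullity) = |E| - r(M) = |E| - (|V| - c).
|E| = 9, |V| = 6, c = 1.
Nullity = 9 - (6 - 1) = 9 - 5 = 4.

4


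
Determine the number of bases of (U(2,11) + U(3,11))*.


(M1+M2)* = M1* + M2*.
M1* = U(9,11), bases: C(11,9) = 55.
M2* = U(8,11), bases: C(11,8) = 165.
|B(M*)| = 55 * 165 = 9075.

9075


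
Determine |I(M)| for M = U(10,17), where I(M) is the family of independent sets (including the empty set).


Independent sets of U(10,17) are all subsets of size <= 10.
Count = C(17,0) + C(17,1) + C(17,2) + C(17,3) + C(17,4) + C(17,5) + C(17,6) + C(17,7) + C(17,8) + C(17,9) + C(17,10)
     = 1 + 17 + 136 + 680 + 2380 + 6188 + 12376 + 19448 + 24310 + 24310 + 19448
     = 109294.

109294


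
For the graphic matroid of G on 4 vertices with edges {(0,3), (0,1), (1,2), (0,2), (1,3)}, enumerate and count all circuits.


A circuit in a graphic matroid = edge set of a simple cycle.
G has 4 vertices and 5 edges.
Enumerating all minimal edge subsets forming cycles...
Total circuits found: 3.

3


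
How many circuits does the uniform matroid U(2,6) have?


In U(2,6), circuits are the (3)-element subsets.
Any set of 3 elements is dependent, and removing any one element gives
an independent set of size 2, so it is a minimal dependent set.
Number of circuits = C(6,3) = (6 * 5 * 4) / (1 * 2 * 3) = 20.

20


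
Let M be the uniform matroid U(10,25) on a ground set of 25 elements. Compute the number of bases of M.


Bases of U(10,25) are all 10-element subsets of the 25-element ground set.
Number of bases = C(25,10).
C(25,10) = 25! / (10! * 15!) = 3268760.

3268760


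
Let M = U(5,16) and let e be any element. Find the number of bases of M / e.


Contracting e from U(5,16) gives U(4,15).
Bases of U(4,15) = C(15,4) = 15! / (4! * 11!) = 1365.

1365


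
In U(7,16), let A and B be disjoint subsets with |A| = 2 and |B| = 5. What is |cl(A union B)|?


|A union B| = 2 + 5 = 7 (disjoint).
In U(7,16), cl(S) = S if |S| < 7, else cl(S) = E.
Since 7 >= 7, cl(A union B) = E.
|cl(A union B)| = 16.

16


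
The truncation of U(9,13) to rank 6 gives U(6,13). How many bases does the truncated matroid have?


Truncating U(9,13) to rank 6 gives U(6,13).
Bases of U(6,13) are all 6-element subsets of 13 elements.
Number of bases = (13 choose 6) = 1716.

1716


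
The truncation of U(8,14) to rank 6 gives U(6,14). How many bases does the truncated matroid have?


Truncating U(8,14) to rank 6 gives U(6,14).
Bases of U(6,14) are all 6-element subsets of 14 elements.
Number of bases = C(14,6) = 14! / (6! * 8!) = 3003.

3003


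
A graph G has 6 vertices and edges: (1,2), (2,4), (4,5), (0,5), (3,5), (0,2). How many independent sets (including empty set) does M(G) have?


An independent set in a graphic matroid is an acyclic edge subset.
G has 6 vertices and 6 edges.
Enumerate all 2^6 = 64 subsets, checking for acyclicity.
Total independent sets = 60.

60


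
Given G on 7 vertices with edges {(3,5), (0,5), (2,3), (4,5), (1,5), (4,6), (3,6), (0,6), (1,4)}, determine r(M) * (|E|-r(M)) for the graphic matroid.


r(M) = |V| - c = 7 - 1 = 6.
nullity = |E| - r(M) = 9 - 6 = 3.
Product = 6 * 3 = 18.

18


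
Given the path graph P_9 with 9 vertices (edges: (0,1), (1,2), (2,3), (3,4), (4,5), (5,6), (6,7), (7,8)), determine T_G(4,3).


A path on 9 vertices is a tree with 8 edges.
T(x,y) = x^(8) for any tree.
T(4,3) = 4^8 = 65536.

65536


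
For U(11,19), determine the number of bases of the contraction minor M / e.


Contracting e from U(11,19) gives U(10,18).
Bases of U(10,18) = C(18,10) = 18! / (10! * 8!) = 43758.

43758


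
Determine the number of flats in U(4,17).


Flats of U(4,17): every subset of size < 4 is a flat, plus E itself.
Count = (17 choose 0) + (17 choose 1) + (17 choose 2) + (17 choose 3) + 1
     = 1 + 17 + 136 + 680 + 1
     = 835.

835


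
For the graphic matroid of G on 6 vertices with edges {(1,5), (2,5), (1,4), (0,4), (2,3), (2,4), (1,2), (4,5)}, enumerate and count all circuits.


A circuit in a graphic matroid = edge set of a simple cycle.
G has 6 vertices and 8 edges.
Enumerating all minimal edge subsets forming cycles...
Total circuits found: 7.

7


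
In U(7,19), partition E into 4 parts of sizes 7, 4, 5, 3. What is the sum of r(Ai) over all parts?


r(Ai) = min(|Ai|, 7) for each part.
Sum = min(7,7) + min(4,7) + min(5,7) + min(3,7)
    = 7 + 4 + 5 + 3
    = 19.

19


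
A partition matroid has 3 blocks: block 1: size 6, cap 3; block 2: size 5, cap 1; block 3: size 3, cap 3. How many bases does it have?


A basis picks exactly ci elements from block i.
Number of bases = product of C(|Si|, ci).
= C(6,3) * C(5,1) * C(3,3)
= 20 * 5 * 1
= 100.

100


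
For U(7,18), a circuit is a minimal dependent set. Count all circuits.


In U(7,18), circuits are the (8)-element subsets.
Any set of 8 elements is dependent, and removing any one element gives
an independent set of size 7, so it is a minimal dependent set.
Number of circuits = C(18,8) = 43758.

43758


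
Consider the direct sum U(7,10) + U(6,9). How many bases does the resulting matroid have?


Bases of a direct sum M1 + M2: |B| = |B(M1)| * |B(M2)|.
|B(U(7,10))| = C(10,7) = 120.
|B(U(6,9))| = C(9,6) = 84.
Total bases = 120 * 84 = 10080.

10080


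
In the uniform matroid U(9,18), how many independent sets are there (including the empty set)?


Independent sets of U(9,18) are all subsets of size <= 9.
Count = (18 choose 0) + (18 choose 1) + (18 choose 2) + (18 choose 3) + (18 choose 4) + (18 choose 5) + (18 choose 6) + (18 choose 7) + (18 choose 8) + (18 choose 9)
     = 1 + 18 + 153 + 816 + 3060 + 8568 + 18564 + 31824 + 43758 + 48620
     = 155382.

155382


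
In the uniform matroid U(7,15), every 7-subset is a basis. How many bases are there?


Bases of U(7,15) are all 7-element subsets of the 15-element ground set.
Number of bases = C(15,7).
(15 choose 7) = 6435.

6435


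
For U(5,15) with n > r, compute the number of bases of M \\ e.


Deleting e from U(5,15) gives U(5,14) since n > r.
Bases of U(5,14) = C(14,5) = 2002.

2002


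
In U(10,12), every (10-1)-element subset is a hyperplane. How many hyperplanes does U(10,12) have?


Hyperplanes of U(10,12) are flats of rank 9.
In a uniform matroid, these are exactly the (9)-element subsets.
Count = (12 choose 9) = 220.

220


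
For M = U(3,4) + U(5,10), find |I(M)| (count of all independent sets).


For a direct sum, |I(M1+M2)| = |I(M1)| * |I(M2)|.
|I(U(3,4))| = sum C(4,k) for k=0..3 = 15.
|I(U(5,10))| = sum C(10,k) for k=0..5 = 638.
Total = 15 * 638 = 9570.

9570


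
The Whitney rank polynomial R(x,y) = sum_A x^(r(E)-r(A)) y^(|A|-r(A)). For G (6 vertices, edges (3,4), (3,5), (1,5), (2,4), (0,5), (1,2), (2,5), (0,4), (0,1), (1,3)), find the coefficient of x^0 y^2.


R(x,y) = sum over A in 2^E of x^(r(E)-r(A)) * y^(|A|-r(A)).
G has 6 vertices, 10 edges. r(E) = 5.
Enumerate all 2^10 = 1024 subsets.
Count subsets with r(E)-r(A)=0 and |A|-r(A)=2: 116.

116


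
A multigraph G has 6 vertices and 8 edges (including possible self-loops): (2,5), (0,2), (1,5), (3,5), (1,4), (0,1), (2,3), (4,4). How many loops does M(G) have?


In a graphic matroid, a loop is a self-loop edge (u,u) with rank 0.
Examining all 8 edges for self-loops...
Self-loops found: (4,4)
Number of loops = 1.

1


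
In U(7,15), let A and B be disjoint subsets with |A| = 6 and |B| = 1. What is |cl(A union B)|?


|A union B| = 6 + 1 = 7 (disjoint).
In U(7,15), cl(S) = S if |S| < 7, else cl(S) = E.
Since 7 >= 7, cl(A union B) = E.
|cl(A union B)| = 15.

15


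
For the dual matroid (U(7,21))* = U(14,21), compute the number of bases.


The dual of U(r,n) is U(n-r, n) = U(14,21).
Bases of U(14,21) are all (14)-element subsets.
|B(M*)| = (21 choose 14) = 116280.

116280


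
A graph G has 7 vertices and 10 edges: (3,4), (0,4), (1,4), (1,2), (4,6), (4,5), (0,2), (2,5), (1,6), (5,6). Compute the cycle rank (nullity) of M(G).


Cycle rank (nullity) = |E| - r(M) = |E| - (|V| - c).
|E| = 10, |V| = 7, c = 1.
Nullity = 10 - (7 - 1) = 10 - 6 = 4.

4


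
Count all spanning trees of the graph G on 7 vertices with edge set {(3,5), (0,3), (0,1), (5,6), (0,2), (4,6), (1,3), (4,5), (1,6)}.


By Kirchhoff's matrix tree theorem, the number of spanning trees equals
the determinant of any cofactor of the Laplacian matrix L.
G has 7 vertices and 9 edges.
Computing the (6 x 6) cofactor determinant gives 30.

30


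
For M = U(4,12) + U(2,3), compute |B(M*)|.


(M1+M2)* = M1* + M2*.
M1* = U(8,12), bases: C(12,8) = 495.
M2* = U(1,3), bases: C(3,1) = 3.
|B(M*)| = 495 * 3 = 1485.

1485


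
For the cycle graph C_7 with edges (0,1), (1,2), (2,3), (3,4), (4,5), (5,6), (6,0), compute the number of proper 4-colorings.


P(C_7, k) = (k-1)^7 + (-1)^7*(k-1).
P(4) = (3)^7 - 3
= 2187 - 3 = 2184.

2184


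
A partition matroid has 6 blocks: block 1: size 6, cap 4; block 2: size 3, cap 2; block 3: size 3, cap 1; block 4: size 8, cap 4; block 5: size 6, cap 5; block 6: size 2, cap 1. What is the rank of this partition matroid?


Rank of a partition matroid = sum of min(|Si|, ci) for each block.
= min(6,4) + min(3,2) + min(3,1) + min(8,4) + min(6,5) + min(2,1)
= 4 + 2 + 1 + 4 + 5 + 1
= 17.

17


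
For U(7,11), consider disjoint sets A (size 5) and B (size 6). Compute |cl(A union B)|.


|A union B| = 5 + 6 = 11 (disjoint).
In U(7,11), cl(S) = S if |S| < 7, else cl(S) = E.
Since 11 >= 7, cl(A union B) = E.
|cl(A union B)| = 11.

11


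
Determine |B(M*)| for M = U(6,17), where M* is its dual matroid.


The dual of U(r,n) is U(n-r, n) = U(11,17).
Bases of U(11,17) are all (11)-element subsets.
|B(M*)| = C(17,11) = 17! / (11! * 6!) = 12376.

12376


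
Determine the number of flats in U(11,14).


Flats of U(11,14): every subset of size < 11 is a flat, plus E itself.
Count = C(14,0) + C(14,1) + C(14,2) + C(14,3) + C(14,4) + C(14,5) + C(14,6) + C(14,7) + C(14,8) + C(14,9) + C(14,10) + 1
     = 1 + 14 + 91 + 364 + 1001 + 2002 + 3003 + 3432 + 3003 + 2002 + 1001 + 1
     = 15915.

15915


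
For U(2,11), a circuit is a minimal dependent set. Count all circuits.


In U(2,11), circuits are the (3)-element subsets.
Any set of 3 elements is dependent, and removing any one element gives
an independent set of size 2, so it is a minimal dependent set.
Number of circuits = C(11,3) = (11 * 10 * 9) / (1 * 2 * 3) = 165.

165


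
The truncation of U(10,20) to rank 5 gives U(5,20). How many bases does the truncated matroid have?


Truncating U(10,20) to rank 5 gives U(5,20).
Bases of U(5,20) are all 5-element subsets of 20 elements.
Number of bases = (20 choose 5) = 15504.

15504


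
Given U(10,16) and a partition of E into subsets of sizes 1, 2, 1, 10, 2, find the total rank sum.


r(Ai) = min(|Ai|, 10) for each part.
Sum = min(1,10) + min(2,10) + min(1,10) + min(10,10) + min(2,10)
    = 1 + 2 + 1 + 10 + 2
    = 16.

16


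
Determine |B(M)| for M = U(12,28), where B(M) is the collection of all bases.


Bases of U(12,28) are all 12-element subsets of the 28-element ground set.
Number of bases = C(28,12).
(28 choose 12) = 30421755.

30421755


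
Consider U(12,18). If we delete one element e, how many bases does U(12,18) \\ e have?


Deleting e from U(12,18) gives U(12,17) since n > r.
Bases of U(12,17) = C(17,12) = 6188.

6188


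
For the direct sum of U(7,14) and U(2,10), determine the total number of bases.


Bases of a direct sum M1 + M2: |B| = |B(M1)| * |B(M2)|.
|B(U(7,14))| = C(14,7) = 3432.
|B(U(2,10))| = C(10,2) = 45.
Total bases = 3432 * 45 = 154440.

154440


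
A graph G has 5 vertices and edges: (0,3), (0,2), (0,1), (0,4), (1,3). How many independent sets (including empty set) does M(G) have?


An independent set in a graphic matroid is an acyclic edge subset.
G has 5 vertices and 5 edges.
Enumerate all 2^5 = 32 subsets, checking for acyclicity.
Total independent sets = 28.

28


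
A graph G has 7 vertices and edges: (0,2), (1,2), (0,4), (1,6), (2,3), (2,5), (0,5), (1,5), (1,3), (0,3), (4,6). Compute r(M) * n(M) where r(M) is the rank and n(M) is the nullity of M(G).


r(M) = |V| - c = 7 - 1 = 6.
nullity = |E| - r(M) = 11 - 6 = 5.
Product = 6 * 5 = 30.

30


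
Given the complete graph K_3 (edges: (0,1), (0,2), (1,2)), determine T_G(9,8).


T(K_3; x,y) = x^2 + x + y.
T(9,8) = 81 + 9 + 8 = 98.

98


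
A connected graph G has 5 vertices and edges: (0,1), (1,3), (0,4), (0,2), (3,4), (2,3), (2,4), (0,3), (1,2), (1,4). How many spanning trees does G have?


By Kirchhoff's matrix tree theorem, the number of spanning trees equals
the determinant of any cofactor of the Laplacian matrix L.
G has 5 vertices and 10 edges.
Computing the (4 x 4) cofactor determinant gives 125.

125


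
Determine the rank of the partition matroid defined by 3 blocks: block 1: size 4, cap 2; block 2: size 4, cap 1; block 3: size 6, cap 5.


Rank of a partition matroid = sum of min(|Si|, ci) for each block.
= min(4,2) + min(4,1) + min(6,5)
= 2 + 1 + 5
= 8.

8


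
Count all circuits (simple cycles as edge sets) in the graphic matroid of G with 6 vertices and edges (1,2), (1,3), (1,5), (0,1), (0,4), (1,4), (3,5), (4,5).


A circuit in a graphic matroid = edge set of a simple cycle.
G has 6 vertices and 8 edges.
Enumerating all minimal edge subsets forming cycles...
Total circuits found: 6.

6


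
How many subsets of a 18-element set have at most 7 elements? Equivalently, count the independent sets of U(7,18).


Independent sets of U(7,18) are all subsets of size <= 7.
Count = C(18,0) + C(18,1) + C(18,2) + C(18,3) + C(18,4) + C(18,5) + C(18,6) + C(18,7)
     = 1 + 18 + 153 + 816 + 3060 + 8568 + 18564 + 31824
     = 63004.

63004


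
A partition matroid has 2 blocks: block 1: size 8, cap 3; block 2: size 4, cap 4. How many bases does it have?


A basis picks exactly ci elements from block i.
Number of bases = product of C(|Si|, ci).
= C(8,3) * C(4,4)
= 56 * 1
= 56.

56


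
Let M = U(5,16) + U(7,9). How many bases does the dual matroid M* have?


(M1+M2)* = M1* + M2*.
M1* = U(11,16), bases: C(16,11) = 4368.
M2* = U(2,9), bases: C(9,2) = 36.
|B(M*)| = 4368 * 36 = 157248.

157248


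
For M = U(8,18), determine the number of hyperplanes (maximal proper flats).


Hyperplanes of U(8,18) are flats of rank 7.
In a uniform matroid, these are exactly the (7)-element subsets.
Count = (18 choose 7) = 31824.

31824


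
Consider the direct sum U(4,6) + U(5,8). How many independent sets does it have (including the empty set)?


For a direct sum, |I(M1+M2)| = |I(M1)| * |I(M2)|.
|I(U(4,6))| = sum C(6,k) for k=0..4 = 57.
|I(U(5,8))| = sum C(8,k) for k=0..5 = 219.
Total = 57 * 219 = 12483.

12483


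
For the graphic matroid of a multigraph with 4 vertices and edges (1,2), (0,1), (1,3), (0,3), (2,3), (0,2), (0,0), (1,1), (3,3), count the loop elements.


In a graphic matroid, a loop is a self-loop edge (u,u) with rank 0.
Examining all 9 edges for self-loops...
Self-loops found: (0,0), (1,1), (3,3)
Number of loops = 3.

3


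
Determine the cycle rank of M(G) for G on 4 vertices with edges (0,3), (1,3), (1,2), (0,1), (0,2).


Cycle rank (nullity) = |E| - r(M) = |E| - (|V| - c).
|E| = 5, |V| = 4, c = 1.
Nullity = 5 - (4 - 1) = 5 - 3 = 2.

2


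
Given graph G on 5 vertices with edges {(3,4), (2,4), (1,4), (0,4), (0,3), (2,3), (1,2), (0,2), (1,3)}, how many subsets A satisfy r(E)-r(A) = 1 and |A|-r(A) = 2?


R(x,y) = sum over A in 2^E of x^(r(E)-r(A)) * y^(|A|-r(A)).
G has 5 vertices, 9 edges. r(E) = 4.
Enumerate all 2^9 = 512 subsets.
Count subsets with r(E)-r(A)=1 and |A|-r(A)=2: 15.

15


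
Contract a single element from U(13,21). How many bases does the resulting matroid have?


Contracting e from U(13,21) gives U(12,20).
Bases of U(12,20) = C(20,12) = 125970.

125970


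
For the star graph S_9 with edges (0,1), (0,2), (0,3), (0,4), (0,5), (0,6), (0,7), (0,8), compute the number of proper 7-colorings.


P(tree, k) = k * (k-1)^(8) for any tree on 9 vertices.
P(7) = 7 * 6^8 = 7 * 1679616 = 11757312.

11757312


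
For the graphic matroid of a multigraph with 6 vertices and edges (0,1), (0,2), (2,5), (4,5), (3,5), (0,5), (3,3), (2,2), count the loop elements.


In a graphic matroid, a loop is a self-loop edge (u,u) with rank 0.
Examining all 8 edges for self-loops...
Self-loops found: (3,3), (2,2)
Number of loops = 2.

2


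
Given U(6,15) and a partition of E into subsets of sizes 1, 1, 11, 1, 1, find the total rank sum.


r(Ai) = min(|Ai|, 6) for each part.
Sum = min(1,6) + min(1,6) + min(11,6) + min(1,6) + min(1,6)
    = 1 + 1 + 6 + 1 + 1
    = 10.

10


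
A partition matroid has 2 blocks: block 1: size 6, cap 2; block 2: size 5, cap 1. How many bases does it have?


A basis picks exactly ci elements from block i.
Number of bases = product of C(|Si|, ci).
= C(6,2) * C(5,1)
= 15 * 5
= 75.

75


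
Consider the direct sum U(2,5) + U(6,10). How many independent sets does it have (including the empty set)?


For a direct sum, |I(M1+M2)| = |I(M1)| * |I(M2)|.
|I(U(2,5))| = sum C(5,k) for k=0..2 = 16.
|I(U(6,10))| = sum C(10,k) for k=0..6 = 848.
Total = 16 * 848 = 13568.

13568


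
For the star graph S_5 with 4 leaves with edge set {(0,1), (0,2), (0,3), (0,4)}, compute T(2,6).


A star on 5 vertices is a tree with 4 edges.
T(x,y) = x^(4) for any tree.
T(2,6) = 2^4 = 16.

16


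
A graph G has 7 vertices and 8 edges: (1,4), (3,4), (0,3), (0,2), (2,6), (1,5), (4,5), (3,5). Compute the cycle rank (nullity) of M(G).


Cycle rank (nullity) = |E| - r(M) = |E| - (|V| - c).
|E| = 8, |V| = 7, c = 1.
Nullity = 8 - (7 - 1) = 8 - 6 = 2.

2


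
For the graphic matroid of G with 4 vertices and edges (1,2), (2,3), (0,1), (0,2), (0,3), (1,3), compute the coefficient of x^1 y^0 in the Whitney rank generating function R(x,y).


R(x,y) = sum over A in 2^E of x^(r(E)-r(A)) * y^(|A|-r(A)).
G has 4 vertices, 6 edges. r(E) = 3.
Enumerate all 2^6 = 64 subsets.
Count subsets with r(E)-r(A)=1 and |A|-r(A)=0: 15.

15


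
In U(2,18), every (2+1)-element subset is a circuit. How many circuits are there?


In U(2,18), circuits are the (3)-element subsets.
Any set of 3 elements is dependent, and removing any one element gives
an independent set of size 2, so it is a minimal dependent set.
Number of circuits = C(18,3) = (18 * 17 * 16) / (1 * 2 * 3) = 816.

816


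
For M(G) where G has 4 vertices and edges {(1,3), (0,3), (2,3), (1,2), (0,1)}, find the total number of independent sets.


An independent set in a graphic matroid is an acyclic edge subset.
G has 4 vertices and 5 edges.
Enumerate all 2^5 = 32 subsets, checking for acyclicity.
Total independent sets = 24.

24


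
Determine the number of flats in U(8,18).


Flats of U(8,18): every subset of size < 8 is a flat, plus E itself.
Count = C(18,0) + C(18,1) + C(18,2) + C(18,3) + C(18,4) + C(18,5) + C(18,6) + C(18,7) + 1
     = 1 + 18 + 153 + 816 + 3060 + 8568 + 18564 + 31824 + 1
     = 63005.

63005


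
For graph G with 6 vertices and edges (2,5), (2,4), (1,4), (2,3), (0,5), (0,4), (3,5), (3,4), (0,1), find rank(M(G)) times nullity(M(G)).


r(M) = |V| - c = 6 - 1 = 5.
nullity = |E| - r(M) = 9 - 5 = 4.
Product = 5 * 4 = 20.

20


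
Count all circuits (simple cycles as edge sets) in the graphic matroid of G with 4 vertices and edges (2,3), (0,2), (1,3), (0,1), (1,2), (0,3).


A circuit in a graphic matroid = edge set of a simple cycle.
G has 4 vertices and 6 edges.
Enumerating all minimal edge subsets forming cycles...
Total circuits found: 7.

7


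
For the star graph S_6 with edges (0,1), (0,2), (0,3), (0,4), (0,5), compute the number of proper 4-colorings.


P(tree, k) = k * (k-1)^(5) for any tree on 6 vertices.
P(4) = 4 * 3^5 = 4 * 243 = 972.

972


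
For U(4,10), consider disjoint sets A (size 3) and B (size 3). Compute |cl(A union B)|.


|A union B| = 3 + 3 = 6 (disjoint).
In U(4,10), cl(S) = S if |S| < 4, else cl(S) = E.
Since 6 >= 4, cl(A union B) = E.
|cl(A union B)| = 10.

10


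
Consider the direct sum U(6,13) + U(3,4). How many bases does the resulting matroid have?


Bases of a direct sum M1 + M2: |B| = |B(M1)| * |B(M2)|.
|B(U(6,13))| = C(13,6) = 1716.
|B(U(3,4))| = C(4,3) = 4.
Total bases = 1716 * 4 = 6864.

6864


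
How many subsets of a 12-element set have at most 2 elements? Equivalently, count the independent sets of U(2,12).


Independent sets of U(2,12) are all subsets of size <= 2.
Count = C(12,0) + C(12,1) + C(12,2)
     = 1 + 12 + 66
     = 79.

79


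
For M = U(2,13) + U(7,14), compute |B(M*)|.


(M1+M2)* = M1* + M2*.
M1* = U(11,13), bases: C(13,11) = 78.
M2* = U(7,14), bases: C(14,7) = 3432.
|B(M*)| = 78 * 3432 = 267696.

267696


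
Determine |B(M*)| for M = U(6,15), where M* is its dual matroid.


The dual of U(r,n) is U(n-r, n) = U(9,15).
Bases of U(9,15) are all (9)-element subsets.
|B(M*)| = (15 choose 9) = 5005.

5005


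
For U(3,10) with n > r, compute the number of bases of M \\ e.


Deleting e from U(3,10) gives U(3,9) since n > r.
Bases of U(3,9) = (9 choose 3) = 84.

84


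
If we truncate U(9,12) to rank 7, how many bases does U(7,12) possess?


Truncating U(9,12) to rank 7 gives U(7,12).
Bases of U(7,12) are all 7-element subsets of 12 elements.
Number of bases = C(12,7) = 792.

792


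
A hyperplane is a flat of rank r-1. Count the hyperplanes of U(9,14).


Hyperplanes of U(9,14) are flats of rank 8.
In a uniform matroid, these are exactly the (8)-element subsets.
Count = C(14,8) = 3003.

3003


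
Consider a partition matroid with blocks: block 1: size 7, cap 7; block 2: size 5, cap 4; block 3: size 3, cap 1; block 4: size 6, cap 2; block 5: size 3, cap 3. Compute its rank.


Rank of a partition matroid = sum of min(|Si|, ci) for each block.
= min(7,7) + min(5,4) + min(3,1) + min(6,2) + min(3,3)
= 7 + 4 + 1 + 2 + 3
= 17.

17


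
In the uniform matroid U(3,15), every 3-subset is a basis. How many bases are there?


Bases of U(3,15) are all 3-element subsets of the 15-element ground set.
Number of bases = C(15,3).
C(15,3) = (15 * 14 * 13) / (1 * 2 * 3) = 455.

455


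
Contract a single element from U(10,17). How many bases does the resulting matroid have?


Contracting e from U(10,17) gives U(9,16).
Bases of U(9,16) = C(16,9) = 11440.

11440


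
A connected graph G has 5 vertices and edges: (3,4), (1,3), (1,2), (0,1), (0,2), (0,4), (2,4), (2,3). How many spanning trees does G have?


By Kirchhoff's matrix tree theorem, the number of spanning trees equals
the determinant of any cofactor of the Laplacian matrix L.
G has 5 vertices and 8 edges.
Computing the (4 x 4) cofactor determinant gives 45.

45


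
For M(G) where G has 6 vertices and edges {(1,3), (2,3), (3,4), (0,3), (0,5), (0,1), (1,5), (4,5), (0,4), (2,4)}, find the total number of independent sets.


An independent set in a graphic matroid is an acyclic edge subset.
G has 6 vertices and 10 edges.
Enumerate all 2^10 = 1024 subsets, checking for acyclicity.
Total independent sets = 454.

454


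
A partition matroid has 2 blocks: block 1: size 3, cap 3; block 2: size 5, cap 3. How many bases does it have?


A basis picks exactly ci elements from block i.
Number of bases = product of C(|Si|, ci).
= C(3,3) * C(5,3)
= 1 * 10
= 10.

10


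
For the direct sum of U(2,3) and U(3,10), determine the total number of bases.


Bases of a direct sum M1 + M2: |B| = |B(M1)| * |B(M2)|.
|B(U(2,3))| = C(3,2) = 3.
|B(U(3,10))| = C(10,3) = 120.
Total bases = 3 * 120 = 360.

360


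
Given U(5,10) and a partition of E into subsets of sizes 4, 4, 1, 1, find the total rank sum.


r(Ai) = min(|Ai|, 5) for each part.
Sum = min(4,5) + min(4,5) + min(1,5) + min(1,5)
    = 4 + 4 + 1 + 1
    = 10.

10


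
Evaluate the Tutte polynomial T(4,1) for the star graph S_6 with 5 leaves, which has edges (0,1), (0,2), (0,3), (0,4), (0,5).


A star on 6 vertices is a tree with 5 edges.
T(x,y) = x^(5) for any tree.
T(4,1) = 4^5 = 1024.

1024


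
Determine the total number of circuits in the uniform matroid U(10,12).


In U(10,12), circuits are the (11)-element subsets.
Any set of 11 elements is dependent, and removing any one element gives
an independent set of size 10, so it is a minimal dependent set.
Number of circuits = C(12,11) = 12! / (11! * 1!) = 12.

12


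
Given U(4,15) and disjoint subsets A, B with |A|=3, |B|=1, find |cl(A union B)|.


|A union B| = 3 + 1 = 4 (disjoint).
In U(4,15), cl(S) = S if |S| < 4, else cl(S) = E.
Since 4 >= 4, cl(A union B) = E.
|cl(A union B)| = 15.

15


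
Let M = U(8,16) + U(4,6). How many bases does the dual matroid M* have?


(M1+M2)* = M1* + M2*.
M1* = U(8,16), bases: C(16,8) = 12870.
M2* = U(2,6), bases: C(6,2) = 15.
|B(M*)| = 12870 * 15 = 193050.

193050


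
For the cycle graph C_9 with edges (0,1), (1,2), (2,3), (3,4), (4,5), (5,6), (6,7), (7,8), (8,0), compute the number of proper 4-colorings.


P(C_9, k) = (k-1)^9 + (-1)^9*(k-1).
P(4) = (3)^9 - 3
= 19683 - 3 = 19680.

19680


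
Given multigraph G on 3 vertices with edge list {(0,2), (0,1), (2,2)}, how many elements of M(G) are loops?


In a graphic matroid, a loop is a self-loop edge (u,u) with rank 0.
Examining all 3 edges for self-loops...
Self-loops found: (2,2)
Number of loops = 1.

1


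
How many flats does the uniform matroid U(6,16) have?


Flats of U(6,16): every subset of size < 6 is a flat, plus E itself.
Count = (16 choose 0) + (16 choose 1) + (16 choose 2) + (16 choose 3) + (16 choose 4) + (16 choose 5) + 1
     = 1 + 16 + 120 + 560 + 1820 + 4368 + 1
     = 6886.

6886


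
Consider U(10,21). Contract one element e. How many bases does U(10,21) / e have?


Contracting e from U(10,21) gives U(9,20).
Bases of U(9,20) = C(20,9) = 20! / (9! * 11!) = 167960.

167960


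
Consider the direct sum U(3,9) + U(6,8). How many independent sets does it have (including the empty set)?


For a direct sum, |I(M1+M2)| = |I(M1)| * |I(M2)|.
|I(U(3,9))| = sum C(9,k) for k=0..3 = 130.
|I(U(6,8))| = sum C(8,k) for k=0..6 = 247.
Total = 130 * 247 = 32110.

32110


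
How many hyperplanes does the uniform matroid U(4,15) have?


Hyperplanes of U(4,15) are flats of rank 3.
In a uniform matroid, these are exactly the (3)-element subsets.
Count = C(15,3) = 15! / (3! * 12!) = 455.

455


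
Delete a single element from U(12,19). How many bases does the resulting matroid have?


Deleting e from U(12,19) gives U(12,18) since n > r.
Bases of U(12,18) = C(18,12) = 18564.

18564


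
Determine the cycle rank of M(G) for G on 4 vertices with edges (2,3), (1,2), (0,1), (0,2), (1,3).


Cycle rank (nullity) = |E| - r(M) = |E| - (|V| - c).
|E| = 5, |V| = 4, c = 1.
Nullity = 5 - (4 - 1) = 5 - 3 = 2.

2


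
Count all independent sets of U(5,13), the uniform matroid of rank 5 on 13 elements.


Independent sets of U(5,13) are all subsets of size <= 5.
Count = C(13,0) + C(13,1) + C(13,2) + C(13,3) + C(13,4) + C(13,5)
     = 1 + 13 + 78 + 286 + 715 + 1287
     = 2380.

2380


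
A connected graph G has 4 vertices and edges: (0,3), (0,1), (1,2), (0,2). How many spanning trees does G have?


By Kirchhoff's matrix tree theorem, the number of spanning trees equals
the determinant of any cofactor of the Laplacian matrix L.
G has 4 vertices and 4 edges.
Computing the (3 x 3) cofactor determinant gives 3.

3


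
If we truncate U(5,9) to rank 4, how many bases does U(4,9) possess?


Truncating U(5,9) to rank 4 gives U(4,9).
Bases of U(4,9) are all 4-element subsets of 9 elements.
Number of bases = C(9,4) = (9 * 8 * 7 * 6) / (1 * 2 * 3 * 4) = 126.

126


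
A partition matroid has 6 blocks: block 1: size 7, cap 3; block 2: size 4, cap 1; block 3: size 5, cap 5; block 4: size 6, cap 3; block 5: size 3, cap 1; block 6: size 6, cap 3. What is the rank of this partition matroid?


Rank of a partition matroid = sum of min(|Si|, ci) for each block.
= min(7,3) + min(4,1) + min(5,5) + min(6,3) + min(3,1) + min(6,3)
= 3 + 1 + 5 + 3 + 1 + 3
= 16.

16


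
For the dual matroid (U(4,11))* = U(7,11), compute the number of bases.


The dual of U(r,n) is U(n-r, n) = U(7,11).
Bases of U(7,11) are all (7)-element subsets.
|B(M*)| = (11 choose 7) = 330.

330


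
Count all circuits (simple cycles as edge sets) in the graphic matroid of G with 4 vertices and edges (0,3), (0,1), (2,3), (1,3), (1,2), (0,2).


A circuit in a graphic matroid = edge set of a simple cycle.
G has 4 vertices and 6 edges.
Enumerating all minimal edge subsets forming cycles...
Total circuits found: 7.

7


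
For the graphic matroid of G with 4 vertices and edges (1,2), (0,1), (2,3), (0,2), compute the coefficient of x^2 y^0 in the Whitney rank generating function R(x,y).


R(x,y) = sum over A in 2^E of x^(r(E)-r(A)) * y^(|A|-r(A)).
G has 4 vertices, 4 edges. r(E) = 3.
Enumerate all 2^4 = 16 subsets.
Count subsets with r(E)-r(A)=2 and |A|-r(A)=0: 4.

4


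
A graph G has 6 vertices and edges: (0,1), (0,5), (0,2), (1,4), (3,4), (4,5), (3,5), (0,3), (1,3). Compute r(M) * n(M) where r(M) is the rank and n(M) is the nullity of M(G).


r(M) = |V| - c = 6 - 1 = 5.
nullity = |E| - r(M) = 9 - 5 = 4.
Product = 5 * 4 = 20.

20


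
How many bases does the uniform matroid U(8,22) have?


Bases of U(8,22) are all 8-element subsets of the 22-element ground set.
Number of bases = C(22,8).
C(22,8) = 319770.

319770


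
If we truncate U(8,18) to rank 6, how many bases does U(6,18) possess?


Truncating U(8,18) to rank 6 gives U(6,18).
Bases of U(6,18) are all 6-element subsets of 18 elements.
Number of bases = C(18,6) = 18564.

18564


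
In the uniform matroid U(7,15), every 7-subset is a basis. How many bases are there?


Bases of U(7,15) are all 7-element subsets of the 15-element ground set.
Number of bases = C(15,7).
(15 choose 7) = 6435.

6435


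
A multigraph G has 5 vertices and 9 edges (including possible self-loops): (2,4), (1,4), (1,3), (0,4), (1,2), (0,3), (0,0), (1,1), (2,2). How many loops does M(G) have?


In a graphic matroid, a loop is a self-loop edge (u,u) with rank 0.
Examining all 9 edges for self-loops...
Self-loops found: (0,0), (1,1), (2,2)
Number of loops = 3.

3


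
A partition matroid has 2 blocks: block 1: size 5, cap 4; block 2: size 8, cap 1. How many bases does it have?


A basis picks exactly ci elements from block i.
Number of bases = product of C(|Si|, ci).
= C(5,4) * C(8,1)
= 5 * 8
= 40.

40


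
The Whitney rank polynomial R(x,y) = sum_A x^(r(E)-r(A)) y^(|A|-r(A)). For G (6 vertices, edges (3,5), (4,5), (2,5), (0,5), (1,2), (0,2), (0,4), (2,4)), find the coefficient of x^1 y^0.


R(x,y) = sum over A in 2^E of x^(r(E)-r(A)) * y^(|A|-r(A)).
G has 6 vertices, 8 edges. r(E) = 5.
Enumerate all 2^8 = 256 subsets.
Count subsets with r(E)-r(A)=1 and |A|-r(A)=0: 47.

47


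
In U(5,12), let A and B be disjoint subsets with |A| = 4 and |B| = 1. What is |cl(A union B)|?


|A union B| = 4 + 1 = 5 (disjoint).
In U(5,12), cl(S) = S if |S| < 5, else cl(S) = E.
Since 5 >= 5, cl(A union B) = E.
|cl(A union B)| = 12.

12


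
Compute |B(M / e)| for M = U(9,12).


Contracting e from U(9,12) gives U(8,11).
Bases of U(8,11) = (11 choose 8) = 165.

165


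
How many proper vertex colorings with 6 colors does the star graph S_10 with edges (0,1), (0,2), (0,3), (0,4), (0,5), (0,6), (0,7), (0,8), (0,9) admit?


P(tree, k) = k * (k-1)^(9) for any tree on 10 vertices.
P(6) = 6 * 5^9 = 6 * 1953125 = 11718750.

11718750


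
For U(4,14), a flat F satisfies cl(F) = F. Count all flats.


Flats of U(4,14): every subset of size < 4 is a flat, plus E itself.
Count = C(14,0) + C(14,1) + C(14,2) + C(14,3) + 1
     = 1 + 14 + 91 + 364 + 1
     = 471.

471


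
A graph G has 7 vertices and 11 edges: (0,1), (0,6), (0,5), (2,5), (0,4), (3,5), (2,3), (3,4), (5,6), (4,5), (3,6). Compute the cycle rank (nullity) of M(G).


Cycle rank (nullity) = |E| - r(M) = |E| - (|V| - c).
|E| = 11, |V| = 7, c = 1.
Nullity = 11 - (7 - 1) = 11 - 6 = 5.

5


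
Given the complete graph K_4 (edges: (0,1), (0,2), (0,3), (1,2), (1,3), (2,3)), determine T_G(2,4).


T(K_4; x,y) = x^3 + 3x^2 + 4xy + 2x + y^3 + 3y^2 + 2y.
Substituting x=2, y=4:
= 8 + 12 + 32 + 4 + 64 + 48 + 8
= 176.

176


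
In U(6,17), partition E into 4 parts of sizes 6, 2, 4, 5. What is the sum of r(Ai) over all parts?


r(Ai) = min(|Ai|, 6) for each part.
Sum = min(6,6) + min(2,6) + min(4,6) + min(5,6)
    = 6 + 2 + 4 + 5
    = 17.

17


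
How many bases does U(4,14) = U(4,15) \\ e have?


Deleting e from U(4,15) gives U(4,14) since n > r.
Bases of U(4,14) = C(14,4) = 14! / (4! * 10!) = 1001.

1001


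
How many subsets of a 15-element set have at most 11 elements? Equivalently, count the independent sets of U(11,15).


Independent sets of U(11,15) are all subsets of size <= 11.
Count = (15 choose 0) + (15 choose 1) + (15 choose 2) + (15 choose 3) + (15 choose 4) + (15 choose 5) + (15 choose 6) + (15 choose 7) + (15 choose 8) + (15 choose 9) + (15 choose 10) + (15 choose 11)
     = 1 + 15 + 105 + 455 + 1365 + 3003 + 5005 + 6435 + 6435 + 5005 + 3003 + 1365
     = 32192.

32192


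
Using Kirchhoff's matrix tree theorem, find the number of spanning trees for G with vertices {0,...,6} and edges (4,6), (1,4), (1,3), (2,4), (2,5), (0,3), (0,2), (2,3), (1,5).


By Kirchhoff's matrix tree theorem, the number of spanning trees equals
the determinant of any cofactor of the Laplacian matrix L.
G has 7 vertices and 9 edges.
Computing the (6 x 6) cofactor determinant gives 32.

32
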